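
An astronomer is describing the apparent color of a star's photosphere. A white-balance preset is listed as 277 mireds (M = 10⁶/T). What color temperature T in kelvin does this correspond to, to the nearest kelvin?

T = 10⁶ / 277 = 3610.11 K → 3610 K.

3610 K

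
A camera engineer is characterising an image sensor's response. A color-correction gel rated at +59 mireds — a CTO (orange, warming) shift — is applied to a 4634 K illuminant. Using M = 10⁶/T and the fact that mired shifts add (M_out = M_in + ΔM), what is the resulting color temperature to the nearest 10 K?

3640 K

M_in = 10⁶/4634 = 215.80 mireds.
M_out = 215.80 + (+59) = 274.80 mireds.
T_out = 10⁶/274.80 = 3639.1 K → 3640 K.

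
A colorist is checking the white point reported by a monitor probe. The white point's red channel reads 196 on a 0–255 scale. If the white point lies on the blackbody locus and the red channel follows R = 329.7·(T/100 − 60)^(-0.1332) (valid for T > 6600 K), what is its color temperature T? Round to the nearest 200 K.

(t − 60)^(-0.1332) = 196/329.7 = 0.59448.
t − 60 = 0.59448^(1/-0.1332) = 0.59448^(-7.508) = 49.621, so t = 109.621.
T = 100·t = 10962 K → 11000 K to the nearest 200 K.

11000 K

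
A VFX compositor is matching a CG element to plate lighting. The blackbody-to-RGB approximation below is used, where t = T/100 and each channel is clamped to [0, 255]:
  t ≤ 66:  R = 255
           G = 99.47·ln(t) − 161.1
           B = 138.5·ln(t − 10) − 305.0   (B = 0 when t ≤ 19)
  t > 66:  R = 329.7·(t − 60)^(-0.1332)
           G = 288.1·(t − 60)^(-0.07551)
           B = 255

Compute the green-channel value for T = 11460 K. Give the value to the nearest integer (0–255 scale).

213

t = 11460/100 = 114.6; the t > 66 branch applies.
G = 288.1·(114.6 − 60)^(-0.07551) = 288.1·54.6^(-0.07551) = 288.1·0.73931 = 212.994.
Rounded: 213.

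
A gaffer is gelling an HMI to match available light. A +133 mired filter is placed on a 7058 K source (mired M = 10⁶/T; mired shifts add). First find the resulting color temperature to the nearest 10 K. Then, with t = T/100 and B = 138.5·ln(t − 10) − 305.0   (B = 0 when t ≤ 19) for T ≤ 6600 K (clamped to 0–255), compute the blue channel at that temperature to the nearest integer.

148

M_in = 10⁶/7058 = 141.68; M_out = 141.68 + (+133) = 274.68.
T_out = 10⁶/274.68 = 3640.6 K → 3640 K; t = 36.4.
B = 138.5·ln(36.4 − 10) − 305.0 = 138.5·ln 26.4 − 305.0 = 138.5·3.2734 − 305.0 = 148.361.
Rounded: 148.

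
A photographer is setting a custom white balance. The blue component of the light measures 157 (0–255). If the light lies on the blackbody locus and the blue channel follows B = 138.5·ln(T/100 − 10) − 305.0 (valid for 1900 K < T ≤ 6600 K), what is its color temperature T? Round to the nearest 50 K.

3800 K

ln(t − 10) = (157 + 305.0) / 138.5 = 3.3357.
t − 10 = e^3.3357 = 28.099, so t = 38.099.
T = 100·t = 3810 K → 3800 K to the nearest 50 K.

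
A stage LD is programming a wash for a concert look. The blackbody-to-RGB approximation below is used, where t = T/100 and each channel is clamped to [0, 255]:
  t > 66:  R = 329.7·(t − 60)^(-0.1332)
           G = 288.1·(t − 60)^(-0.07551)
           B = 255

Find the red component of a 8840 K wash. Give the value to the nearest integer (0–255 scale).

t = 8840/100 = 88.4; the t > 66 branch applies.
R = 329.7·(88.4 − 60)^(-0.1332) = 329.7·28.4^(-0.1332) = 329.7·0.64035 = 211.124.
Rounded: 211.

211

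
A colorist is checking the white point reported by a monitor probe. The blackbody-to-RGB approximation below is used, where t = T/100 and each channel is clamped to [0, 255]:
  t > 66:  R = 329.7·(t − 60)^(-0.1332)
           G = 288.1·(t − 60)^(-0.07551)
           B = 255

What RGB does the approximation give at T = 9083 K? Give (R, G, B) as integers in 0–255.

t = 9083/100 = 90.83; the t > 66 branch applies.
R = 329.7·(90.83 − 60)^(-0.1332) = 329.7·30.83^(-0.1332) = 329.7·0.63339 = 208.827.
G = 288.1·(90.83 − 60)^(-0.07551) = 288.1·30.83^(-0.07551) = 288.1·0.77191 = 222.388.
B = 255 by definition for t > 66.
Rounded: (209, 222, 255).

(209, 222, 255)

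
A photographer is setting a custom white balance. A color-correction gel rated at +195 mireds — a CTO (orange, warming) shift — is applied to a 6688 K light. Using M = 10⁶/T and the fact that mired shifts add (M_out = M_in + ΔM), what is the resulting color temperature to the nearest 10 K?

M_in = 10⁶/6688 = 149.52 mireds.
M_out = 149.52 + (+195) = 344.52 mireds.
T_out = 10⁶/344.52 = 2902.6 K → 2900 K.

2900 K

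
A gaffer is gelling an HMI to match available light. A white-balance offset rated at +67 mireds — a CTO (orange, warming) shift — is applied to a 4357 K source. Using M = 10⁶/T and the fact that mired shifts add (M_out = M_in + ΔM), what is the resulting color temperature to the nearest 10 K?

M_in = 10⁶/4357 = 229.52 mireds.
M_out = 229.52 + (+67) = 296.52 mireds.
T_out = 10⁶/296.52 = 3372.5 K → 3370 K.

3370 K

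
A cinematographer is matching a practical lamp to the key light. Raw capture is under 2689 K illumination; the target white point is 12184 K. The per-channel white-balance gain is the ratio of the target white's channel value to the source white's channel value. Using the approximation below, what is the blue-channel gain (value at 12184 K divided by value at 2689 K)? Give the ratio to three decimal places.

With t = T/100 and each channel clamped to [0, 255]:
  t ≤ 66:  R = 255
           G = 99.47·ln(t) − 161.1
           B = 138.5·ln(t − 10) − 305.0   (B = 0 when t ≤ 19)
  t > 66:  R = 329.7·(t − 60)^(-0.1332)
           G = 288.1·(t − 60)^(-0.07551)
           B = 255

At 2689 K (t = 26.89):
  B = 138.5·ln(26.89 − 10) − 305.0 = 138.5·ln 16.89 − 305.0 = 138.5·2.8267 − 305.0 = 86.501.
At 12184 K (t = 121.84):
  B = 255 by definition for t > 66.
Gain = 255.000 / 86.501 = 2.9479 → 2.948.

2.948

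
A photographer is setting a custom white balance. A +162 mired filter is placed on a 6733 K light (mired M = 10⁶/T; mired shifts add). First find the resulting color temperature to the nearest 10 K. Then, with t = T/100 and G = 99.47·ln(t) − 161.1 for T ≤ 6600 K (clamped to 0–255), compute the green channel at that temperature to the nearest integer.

M_in = 10⁶/6733 = 148.52; M_out = 148.52 + (+162) = 310.52.
T_out = 10⁶/310.52 = 3220.4 K → 3220 K; t = 32.2.
G = 99.47·ln 32.2 − 161.1 = 99.47·3.4720 − 161.1 = 184.257.
Rounded: 184.

184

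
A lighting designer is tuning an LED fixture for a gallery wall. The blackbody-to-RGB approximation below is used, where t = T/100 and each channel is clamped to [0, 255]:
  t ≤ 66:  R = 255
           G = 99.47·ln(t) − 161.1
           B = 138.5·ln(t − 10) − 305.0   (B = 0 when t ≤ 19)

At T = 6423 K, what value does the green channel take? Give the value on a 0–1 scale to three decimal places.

t = 6423/100 = 64.23; the t ≤ 66 branch applies.
G = 99.47·ln 64.23 − 161.1 = 99.47·4.1625 − 161.1 = 252.941.
On a 0–1 scale: 252.941/255 = 0.9919 → 0.992.

0.992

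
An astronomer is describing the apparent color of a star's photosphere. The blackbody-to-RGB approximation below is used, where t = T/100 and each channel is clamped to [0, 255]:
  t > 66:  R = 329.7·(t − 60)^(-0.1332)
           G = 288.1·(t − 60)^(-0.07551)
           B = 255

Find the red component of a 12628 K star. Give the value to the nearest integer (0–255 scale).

189

t = 12628/100 = 126.28; the t > 66 branch applies.
R = 329.7·(126.28 − 60)^(-0.1332) = 329.7·66.28^(-0.1332) = 329.7·0.57199 = 188.587.
Rounded: 189.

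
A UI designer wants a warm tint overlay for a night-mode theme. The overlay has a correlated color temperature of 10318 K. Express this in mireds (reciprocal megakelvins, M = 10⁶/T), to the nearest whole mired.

97 mireds

M = 10⁶ / 10318 = 96.918 → 97 mireds.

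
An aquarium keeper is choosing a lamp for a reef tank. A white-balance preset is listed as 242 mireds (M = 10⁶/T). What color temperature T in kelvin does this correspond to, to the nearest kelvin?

4132 K

T = 10⁶ / 242 = 4132.23 K → 4132 K.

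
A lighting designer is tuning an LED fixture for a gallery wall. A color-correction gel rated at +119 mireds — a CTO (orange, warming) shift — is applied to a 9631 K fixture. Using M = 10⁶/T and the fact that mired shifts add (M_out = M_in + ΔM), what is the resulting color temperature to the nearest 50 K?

M_in = 10⁶/9631 = 103.83 mireds.
M_out = 103.83 + (+119) = 222.83 mireds.
T_out = 10⁶/222.83 = 4487.7 K → 4500 K.

4500 K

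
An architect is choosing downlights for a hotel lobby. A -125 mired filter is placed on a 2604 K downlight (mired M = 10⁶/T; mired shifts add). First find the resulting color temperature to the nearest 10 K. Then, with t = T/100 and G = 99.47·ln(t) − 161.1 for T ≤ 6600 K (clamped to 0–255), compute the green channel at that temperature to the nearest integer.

M_in = 10⁶/2604 = 384.02; M_out = 384.02 + (-125) = 259.02.
T_out = 10⁶/259.02 = 3860.6 K → 3860 K; t = 38.6.
G = 99.47·ln 38.6 − 161.1 = 99.47·3.6533 − 161.1 = 202.289.
Rounded: 202.

202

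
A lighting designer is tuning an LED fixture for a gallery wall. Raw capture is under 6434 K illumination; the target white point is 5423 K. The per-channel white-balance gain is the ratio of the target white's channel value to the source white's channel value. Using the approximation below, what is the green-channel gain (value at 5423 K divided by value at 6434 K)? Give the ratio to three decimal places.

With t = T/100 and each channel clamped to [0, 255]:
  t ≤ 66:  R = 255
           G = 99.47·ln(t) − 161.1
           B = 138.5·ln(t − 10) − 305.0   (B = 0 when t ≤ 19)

At 6434 K (t = 64.34):
  G = 99.47·ln 64.34 − 161.1 = 99.47·4.1642 − 161.1 = 253.111.
At 5423 K (t = 54.23):
  G = 99.47·ln 54.23 − 161.1 = 99.47·3.9932 − 161.1 = 236.107.
Gain = 236.107 / 253.111 = 0.9328 → 0.933.

0.933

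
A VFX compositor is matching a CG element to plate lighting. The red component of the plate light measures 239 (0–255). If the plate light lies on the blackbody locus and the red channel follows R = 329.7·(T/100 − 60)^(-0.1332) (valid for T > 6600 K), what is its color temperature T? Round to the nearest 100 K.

(t − 60)^(-0.1332) = 239/329.7 = 0.72490.
t − 60 = 0.72490^(1/-0.1332) = 0.72490^(-7.508) = 11.193, so t = 71.193.
T = 100·t = 7119 K → 7100 K to the nearest 100 K.

7100 K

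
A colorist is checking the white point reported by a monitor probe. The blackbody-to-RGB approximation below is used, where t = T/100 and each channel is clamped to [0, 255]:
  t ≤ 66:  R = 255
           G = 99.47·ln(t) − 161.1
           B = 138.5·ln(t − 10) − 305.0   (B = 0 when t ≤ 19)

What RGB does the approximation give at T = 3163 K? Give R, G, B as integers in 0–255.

R=255, G=182, B=121

t = 3163/100 = 31.63; the t ≤ 66 branch applies.
R = 255 by definition for t ≤ 66.
G = 99.47·ln 31.63 − 161.1 = 99.47·3.4541 − 161.1 = 182.480.
B = 138.5·ln(31.63 − 10) − 305.0 = 138.5·ln 21.63 − 305.0 = 138.5·3.0741 − 305.0 = 120.760.
Rounded: (255, 182, 121).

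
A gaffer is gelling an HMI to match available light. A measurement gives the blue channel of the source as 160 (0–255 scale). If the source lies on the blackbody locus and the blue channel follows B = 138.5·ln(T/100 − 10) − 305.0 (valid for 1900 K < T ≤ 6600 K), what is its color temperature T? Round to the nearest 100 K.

ln(t − 10) = (160 + 305.0) / 138.5 = 3.3574.
t − 10 = e^3.3574 = 28.714, so t = 38.714.
T = 100·t = 3871 K → 3900 K to the nearest 100 K.

3900 K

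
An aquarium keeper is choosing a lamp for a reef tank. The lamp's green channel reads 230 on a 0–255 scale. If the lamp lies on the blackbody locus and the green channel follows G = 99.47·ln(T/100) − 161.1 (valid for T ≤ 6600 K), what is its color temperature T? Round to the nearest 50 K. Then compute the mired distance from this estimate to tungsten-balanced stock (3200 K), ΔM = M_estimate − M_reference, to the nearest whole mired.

-116 mireds

ln t = (230 + 161.1) / 99.47 = 3.9318.
t = e^3.9318 = 51.001.
T = 100·t = 5100 K → 5100 K to the nearest 50 K.
M_estimate = 10⁶/5100 = 196.08; M_reference = 10⁶/3200 = 312.50.
ΔM = 196.08 − 312.50 = -116.42 → -116 mireds.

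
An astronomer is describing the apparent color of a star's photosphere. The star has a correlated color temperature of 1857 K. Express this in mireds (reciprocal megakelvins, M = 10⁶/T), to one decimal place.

538.5 mireds

M = 10⁶ / 1857 = 538.503 → 538.5 mireds.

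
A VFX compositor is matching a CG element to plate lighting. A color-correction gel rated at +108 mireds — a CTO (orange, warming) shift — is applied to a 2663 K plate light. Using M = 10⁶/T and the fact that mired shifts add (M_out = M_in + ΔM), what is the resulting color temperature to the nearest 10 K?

M_in = 10⁶/2663 = 375.52 mireds.
M_out = 375.52 + (+108) = 483.52 mireds.
T_out = 10⁶/483.52 = 2068.2 K → 2070 K.

2070 K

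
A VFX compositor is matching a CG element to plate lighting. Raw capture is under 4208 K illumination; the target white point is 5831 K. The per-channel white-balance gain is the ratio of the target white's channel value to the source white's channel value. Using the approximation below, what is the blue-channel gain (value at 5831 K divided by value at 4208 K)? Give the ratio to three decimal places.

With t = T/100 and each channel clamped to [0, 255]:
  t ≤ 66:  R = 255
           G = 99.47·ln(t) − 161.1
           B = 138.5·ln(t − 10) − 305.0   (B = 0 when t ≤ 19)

1.323

At 4208 K (t = 42.08):
  B = 138.5·ln(42.08 − 10) − 305.0 = 138.5·ln 32.08 − 305.0 = 138.5·3.4682 − 305.0 = 175.350.
At 5831 K (t = 58.31):
  B = 138.5·ln(58.31 − 10) − 305.0 = 138.5·ln 48.31 − 305.0 = 138.5·3.8776 − 305.0 = 232.053.
Gain = 232.053 / 175.350 = 1.3234 → 1.323.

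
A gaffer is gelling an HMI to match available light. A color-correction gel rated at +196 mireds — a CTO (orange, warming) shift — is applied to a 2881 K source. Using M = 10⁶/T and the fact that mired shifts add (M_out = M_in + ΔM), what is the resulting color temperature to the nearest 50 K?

M_in = 10⁶/2881 = 347.10 mireds.
M_out = 347.10 + (+196) = 543.10 mireds.
T_out = 10⁶/543.10 = 1841.3 K → 1850 K.

1850 K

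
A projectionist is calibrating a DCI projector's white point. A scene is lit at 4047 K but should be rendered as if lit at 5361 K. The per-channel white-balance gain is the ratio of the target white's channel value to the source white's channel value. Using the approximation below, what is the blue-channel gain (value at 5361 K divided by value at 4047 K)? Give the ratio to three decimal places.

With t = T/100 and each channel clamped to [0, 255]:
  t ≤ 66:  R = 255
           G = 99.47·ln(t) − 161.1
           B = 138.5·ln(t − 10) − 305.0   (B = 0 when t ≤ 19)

At 4047 K (t = 40.47):
  B = 138.5·ln(40.47 − 10) − 305.0 = 138.5·ln 30.47 − 305.0 = 138.5·3.4167 − 305.0 = 168.219.
At 5361 K (t = 53.61):
  B = 138.5·ln(53.61 − 10) − 305.0 = 138.5·ln 43.61 − 305.0 = 138.5·3.7753 − 305.0 = 217.877.
Gain = 217.877 / 168.219 = 1.2952 → 1.295.

1.295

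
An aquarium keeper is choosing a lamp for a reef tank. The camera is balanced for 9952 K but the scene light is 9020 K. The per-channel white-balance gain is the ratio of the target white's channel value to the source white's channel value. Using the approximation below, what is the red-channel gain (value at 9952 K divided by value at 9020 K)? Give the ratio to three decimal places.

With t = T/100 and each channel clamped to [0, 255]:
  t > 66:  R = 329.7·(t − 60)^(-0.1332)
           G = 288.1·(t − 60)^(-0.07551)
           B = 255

0.965

At 9020 K (t = 90.2):
  R = 329.7·(90.2 − 60)^(-0.1332) = 329.7·30.2^(-0.1332) = 329.7·0.63513 = 209.403.
At 9952 K (t = 99.52):
  R = 329.7·(99.52 − 60)^(-0.1332) = 329.7·39.52^(-0.1332) = 329.7·0.61278 = 202.033.
Gain = 202.033 / 209.403 = 0.9648 → 0.965.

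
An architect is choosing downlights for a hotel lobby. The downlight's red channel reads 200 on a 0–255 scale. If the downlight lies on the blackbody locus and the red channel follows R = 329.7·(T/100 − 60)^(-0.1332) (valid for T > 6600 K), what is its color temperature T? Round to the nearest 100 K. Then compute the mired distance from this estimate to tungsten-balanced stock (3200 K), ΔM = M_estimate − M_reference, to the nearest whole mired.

(t − 60)^(-0.1332) = 200/329.7 = 0.60661.
t − 60 = 0.60661^(1/-0.1332) = 0.60661^(-7.508) = 42.638, so t = 102.638.
T = 100·t = 10264 K → 10300 K to the nearest 100 K.
M_estimate = 10⁶/10300 = 97.09; M_reference = 10⁶/3200 = 312.50.
ΔM = 97.09 − 312.50 = -215.41 → -215 mireds.

-215 mireds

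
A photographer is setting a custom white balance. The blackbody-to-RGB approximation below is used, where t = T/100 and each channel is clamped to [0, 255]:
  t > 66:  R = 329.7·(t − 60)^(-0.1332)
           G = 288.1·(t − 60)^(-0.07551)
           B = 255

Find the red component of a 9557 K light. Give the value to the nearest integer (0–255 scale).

205

t = 9557/100 = 95.57; the t > 66 branch applies.
R = 329.7·(95.57 − 60)^(-0.1332) = 329.7·35.57^(-0.1332) = 329.7·0.62143 = 204.887.
Rounded: 205.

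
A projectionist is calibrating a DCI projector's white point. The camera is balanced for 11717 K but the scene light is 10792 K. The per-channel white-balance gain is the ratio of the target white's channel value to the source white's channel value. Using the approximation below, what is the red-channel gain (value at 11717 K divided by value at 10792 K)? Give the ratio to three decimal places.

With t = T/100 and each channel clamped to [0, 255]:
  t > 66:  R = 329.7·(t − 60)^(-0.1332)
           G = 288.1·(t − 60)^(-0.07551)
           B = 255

0.977

At 10792 K (t = 107.92):
  R = 329.7·(107.92 − 60)^(-0.1332) = 329.7·47.92^(-0.1332) = 329.7·0.59725 = 196.913.
At 11717 K (t = 117.17):
  R = 329.7·(117.17 − 60)^(-0.1332) = 329.7·57.17^(-0.1332) = 329.7·0.58337 = 192.338.
Gain = 192.338 / 196.913 = 0.9768 → 0.977.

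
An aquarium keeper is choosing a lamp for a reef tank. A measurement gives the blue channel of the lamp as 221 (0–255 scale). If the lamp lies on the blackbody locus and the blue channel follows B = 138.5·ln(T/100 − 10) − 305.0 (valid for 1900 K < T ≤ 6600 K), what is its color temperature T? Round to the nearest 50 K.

5450 K

ln(t − 10) = (221 + 305.0) / 138.5 = 3.7978.
t − 10 = e^3.7978 = 44.604, so t = 54.604.
T = 100·t = 5460 K → 5450 K to the nearest 50 K.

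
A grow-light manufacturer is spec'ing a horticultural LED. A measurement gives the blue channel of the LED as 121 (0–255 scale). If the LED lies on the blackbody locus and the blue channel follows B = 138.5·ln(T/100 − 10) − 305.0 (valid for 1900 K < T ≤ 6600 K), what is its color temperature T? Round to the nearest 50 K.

3150 K

ln(t − 10) = (121 + 305.0) / 138.5 = 3.0758.
t − 10 = e^3.0758 = 21.667, so t = 31.667.
T = 100·t = 3167 K → 3150 K to the nearest 50 K.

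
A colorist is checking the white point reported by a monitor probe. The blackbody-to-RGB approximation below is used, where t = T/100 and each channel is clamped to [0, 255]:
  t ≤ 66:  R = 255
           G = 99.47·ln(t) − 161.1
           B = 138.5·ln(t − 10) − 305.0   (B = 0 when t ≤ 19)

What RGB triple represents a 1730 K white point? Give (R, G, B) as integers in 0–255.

t = 1730/100 = 17.3; the t ≤ 66 branch applies.
R = 255 by definition for t ≤ 66.
G = 99.47·ln 17.3 − 161.1 = 99.47·2.8507 − 161.1 = 122.460.
t = 17.3 ≤ 19, so B = 0.
Rounded: (255, 122, 0).

(255, 122, 0)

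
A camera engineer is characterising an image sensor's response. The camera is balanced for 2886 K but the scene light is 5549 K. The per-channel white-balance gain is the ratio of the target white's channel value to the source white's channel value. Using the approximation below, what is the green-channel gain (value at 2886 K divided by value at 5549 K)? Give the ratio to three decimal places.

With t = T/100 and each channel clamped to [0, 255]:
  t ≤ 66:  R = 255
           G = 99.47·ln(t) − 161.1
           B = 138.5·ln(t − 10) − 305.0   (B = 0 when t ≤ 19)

0.727

At 5549 K (t = 55.49):
  G = 99.47·ln 55.49 − 161.1 = 99.47·4.0162 − 161.1 = 238.392.
At 2886 K (t = 28.86):
  G = 99.47·ln 28.86 − 161.1 = 99.47·3.3625 − 161.1 = 173.364.
Gain = 173.364 / 238.392 = 0.7272 → 0.727.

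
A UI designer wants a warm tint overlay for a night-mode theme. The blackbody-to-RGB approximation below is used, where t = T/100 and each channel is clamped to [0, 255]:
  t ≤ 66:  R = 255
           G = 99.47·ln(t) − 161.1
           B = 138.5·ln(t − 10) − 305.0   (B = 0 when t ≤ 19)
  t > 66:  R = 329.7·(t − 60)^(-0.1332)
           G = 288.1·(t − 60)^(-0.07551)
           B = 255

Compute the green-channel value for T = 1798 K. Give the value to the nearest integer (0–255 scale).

t = 1798/100 = 17.98; the t ≤ 66 branch applies.
G = 99.47·ln 17.98 − 161.1 = 99.47·2.8893 − 161.1 = 126.295.
Rounded: 126.

126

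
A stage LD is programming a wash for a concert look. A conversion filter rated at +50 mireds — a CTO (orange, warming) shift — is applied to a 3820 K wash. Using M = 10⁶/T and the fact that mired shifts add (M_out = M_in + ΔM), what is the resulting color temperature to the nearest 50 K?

M_in = 10⁶/3820 = 261.78 mireds.
M_out = 261.78 + (+50) = 311.78 mireds.
T_out = 10⁶/311.78 = 3207.4 K → 3200 K.

3200 K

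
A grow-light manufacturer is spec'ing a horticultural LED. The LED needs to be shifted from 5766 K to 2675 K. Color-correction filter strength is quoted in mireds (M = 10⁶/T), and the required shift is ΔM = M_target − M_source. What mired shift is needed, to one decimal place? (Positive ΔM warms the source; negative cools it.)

M_source = 10⁶/5766 = 173.430; M_target = 10⁶/2675 = 373.832.
ΔM = 373.832 − 173.430 = 200.401 → +200.4 mireds, a warming shift.

+200.4 mireds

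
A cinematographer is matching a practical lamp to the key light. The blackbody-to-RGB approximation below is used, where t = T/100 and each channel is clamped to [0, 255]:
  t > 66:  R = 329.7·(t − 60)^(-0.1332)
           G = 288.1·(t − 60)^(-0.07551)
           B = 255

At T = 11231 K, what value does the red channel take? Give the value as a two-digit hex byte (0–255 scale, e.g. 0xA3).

0xC3

t = 11231/100 = 112.31; the t > 66 branch applies.
R = 329.7·(112.31 − 60)^(-0.1332) = 329.7·52.31^(-0.1332) = 329.7·0.59032 = 194.627.
Rounded: 195; in hex, 0xC3.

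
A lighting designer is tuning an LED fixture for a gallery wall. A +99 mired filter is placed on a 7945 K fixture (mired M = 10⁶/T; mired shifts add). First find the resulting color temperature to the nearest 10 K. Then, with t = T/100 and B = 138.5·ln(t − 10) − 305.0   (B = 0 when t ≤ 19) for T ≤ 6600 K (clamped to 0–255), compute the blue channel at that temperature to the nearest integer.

185

M_in = 10⁶/7945 = 125.87; M_out = 125.87 + (+99) = 224.87.
T_out = 10⁶/224.87 = 4447.1 K → 4450 K; t = 44.5.
B = 138.5·ln(44.5 − 10) − 305.0 = 138.5·ln 34.5 − 305.0 = 138.5·3.5410 − 305.0 = 185.423.
Rounded: 185.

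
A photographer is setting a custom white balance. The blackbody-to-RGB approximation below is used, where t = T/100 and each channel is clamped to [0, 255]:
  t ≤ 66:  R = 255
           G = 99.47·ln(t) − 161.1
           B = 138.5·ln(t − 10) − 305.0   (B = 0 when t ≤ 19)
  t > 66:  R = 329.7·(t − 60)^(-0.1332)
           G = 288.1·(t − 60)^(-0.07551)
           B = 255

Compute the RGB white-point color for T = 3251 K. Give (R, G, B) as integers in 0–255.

t = 3251/100 = 32.51; the t ≤ 66 branch applies.
R = 255 by definition for t ≤ 66.
G = 99.47·ln 32.51 − 161.1 = 99.47·3.4815 − 161.1 = 185.210.
B = 138.5·ln(32.51 − 10) − 305.0 = 138.5·ln 22.51 − 305.0 = 138.5·3.1140 − 305.0 = 126.283.
Rounded: (255, 185, 126).

(255, 185, 126)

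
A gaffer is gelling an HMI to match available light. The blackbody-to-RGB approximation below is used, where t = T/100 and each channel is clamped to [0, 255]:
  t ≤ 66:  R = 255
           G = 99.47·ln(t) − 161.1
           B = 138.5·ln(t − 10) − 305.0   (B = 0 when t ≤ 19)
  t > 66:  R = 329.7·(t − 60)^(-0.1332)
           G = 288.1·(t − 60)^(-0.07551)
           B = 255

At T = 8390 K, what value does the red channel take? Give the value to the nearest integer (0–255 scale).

t = 8390/100 = 83.9; the t > 66 branch applies.
R = 329.7·(83.9 − 60)^(-0.1332) = 329.7·23.9^(-0.1332) = 329.7·0.65524 = 216.031.
Rounded: 216.

216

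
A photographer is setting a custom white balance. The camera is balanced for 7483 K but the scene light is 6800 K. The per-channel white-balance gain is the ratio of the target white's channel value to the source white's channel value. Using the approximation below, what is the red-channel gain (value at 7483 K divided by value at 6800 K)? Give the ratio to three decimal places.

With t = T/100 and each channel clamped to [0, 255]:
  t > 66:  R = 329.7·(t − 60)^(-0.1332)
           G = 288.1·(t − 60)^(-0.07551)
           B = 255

0.921

At 6800 K (t = 68):
  R = 329.7·(68 − 60)^(-0.1332) = 329.7·8^(-0.1332) = 329.7·0.75807 = 249.935.
At 7483 K (t = 74.83):
  R = 329.7·(74.83 − 60)^(-0.1332) = 329.7·14.83^(-0.1332) = 329.7·0.69824 = 230.209.
Gain = 230.209 / 249.935 = 0.9211 → 0.921.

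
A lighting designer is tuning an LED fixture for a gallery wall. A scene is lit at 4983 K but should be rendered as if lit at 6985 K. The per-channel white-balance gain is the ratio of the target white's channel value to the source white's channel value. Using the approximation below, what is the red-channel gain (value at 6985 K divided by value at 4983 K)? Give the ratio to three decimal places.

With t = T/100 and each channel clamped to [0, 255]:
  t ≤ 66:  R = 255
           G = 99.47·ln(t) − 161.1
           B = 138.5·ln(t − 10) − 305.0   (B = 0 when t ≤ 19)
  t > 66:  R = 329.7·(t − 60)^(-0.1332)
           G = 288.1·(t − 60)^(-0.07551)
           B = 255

At 4983 K (t = 49.83):
  R = 255 by definition for t ≤ 66.
At 6985 K (t = 69.85):
  R = 329.7·(69.85 − 60)^(-0.1332) = 329.7·9.85^(-0.1332) = 329.7·0.73735 = 243.105.
Gain = 243.105 / 255.000 = 0.9534 → 0.953.

0.953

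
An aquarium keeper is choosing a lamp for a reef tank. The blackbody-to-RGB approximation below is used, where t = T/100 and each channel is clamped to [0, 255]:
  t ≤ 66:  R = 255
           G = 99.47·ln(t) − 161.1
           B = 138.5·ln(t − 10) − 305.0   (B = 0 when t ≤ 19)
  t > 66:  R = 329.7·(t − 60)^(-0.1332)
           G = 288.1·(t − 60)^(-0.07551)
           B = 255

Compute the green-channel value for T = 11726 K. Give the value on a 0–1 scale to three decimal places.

0.832

t = 11726/100 = 117.26; the t > 66 branch applies.
G = 288.1·(117.26 − 60)^(-0.07551) = 288.1·57.26^(-0.07551) = 288.1·0.73666 = 212.231.
On a 0–1 scale: 212.231/255 = 0.8323 → 0.832.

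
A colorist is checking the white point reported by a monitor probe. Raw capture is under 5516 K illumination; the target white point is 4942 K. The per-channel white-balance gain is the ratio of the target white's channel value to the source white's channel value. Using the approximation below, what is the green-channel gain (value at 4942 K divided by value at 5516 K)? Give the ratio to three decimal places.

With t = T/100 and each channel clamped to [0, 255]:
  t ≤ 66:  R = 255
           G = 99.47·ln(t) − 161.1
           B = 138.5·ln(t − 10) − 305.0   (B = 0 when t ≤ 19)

0.954

At 5516 K (t = 55.16):
  G = 99.47·ln 55.16 − 161.1 = 99.47·4.0102 − 161.1 = 237.798.
At 4942 K (t = 49.42):
  G = 99.47·ln 49.42 − 161.1 = 99.47·3.9004 − 161.1 = 226.868.
Gain = 226.868 / 237.798 = 0.9540 → 0.954.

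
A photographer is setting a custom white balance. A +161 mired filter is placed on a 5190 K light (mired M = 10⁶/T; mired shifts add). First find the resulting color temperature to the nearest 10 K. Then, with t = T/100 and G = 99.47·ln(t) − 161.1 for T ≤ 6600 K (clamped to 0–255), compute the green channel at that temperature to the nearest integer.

M_in = 10⁶/5190 = 192.68; M_out = 192.68 + (+161) = 353.68.
T_out = 10⁶/353.68 = 2827.4 K → 2830 K; t = 28.3.
G = 99.47·ln 28.3 − 161.1 = 99.47·3.3429 − 161.1 = 171.414.
Rounded: 171.

171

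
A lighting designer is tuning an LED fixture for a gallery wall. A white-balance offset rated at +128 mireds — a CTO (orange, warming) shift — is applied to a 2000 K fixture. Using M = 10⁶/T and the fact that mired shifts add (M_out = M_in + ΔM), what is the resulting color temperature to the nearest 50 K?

M_in = 10⁶/2000 = 500.00 mireds.
M_out = 500.00 + (+128) = 628.00 mireds.
T_out = 10⁶/628.00 = 1592.4 K → 1600 K.

1600 K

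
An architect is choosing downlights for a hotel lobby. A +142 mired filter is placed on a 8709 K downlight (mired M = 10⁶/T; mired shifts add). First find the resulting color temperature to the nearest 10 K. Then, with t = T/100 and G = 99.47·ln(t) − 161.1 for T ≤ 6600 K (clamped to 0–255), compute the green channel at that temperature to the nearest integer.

203

M_in = 10⁶/8709 = 114.82; M_out = 114.82 + (+142) = 256.82.
T_out = 10⁶/256.82 = 3893.7 K → 3890 K; t = 38.9.
G = 99.47·ln 38.9 − 161.1 = 99.47·3.6610 − 161.1 = 203.059.
Rounded: 203.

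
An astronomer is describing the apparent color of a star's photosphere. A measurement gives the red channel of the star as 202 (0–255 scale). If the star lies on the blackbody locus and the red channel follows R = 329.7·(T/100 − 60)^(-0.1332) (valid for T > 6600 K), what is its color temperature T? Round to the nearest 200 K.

10000 K

(t − 60)^(-0.1332) = 202/329.7 = 0.61268.
t − 60 = 0.61268^(1/-0.1332) = 0.61268^(-7.508) = 39.569, so t = 99.569.
T = 100·t = 9957 K → 10000 K to the nearest 200 K.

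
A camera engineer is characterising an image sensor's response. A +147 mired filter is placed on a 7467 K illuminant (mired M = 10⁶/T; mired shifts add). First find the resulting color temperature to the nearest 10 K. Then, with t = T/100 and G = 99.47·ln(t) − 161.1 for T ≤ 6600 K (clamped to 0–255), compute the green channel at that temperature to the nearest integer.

194

M_in = 10⁶/7467 = 133.92; M_out = 133.92 + (+147) = 280.92.
T_out = 10⁶/280.92 = 3559.7 K → 3560 K; t = 35.6.
G = 99.47·ln 35.6 − 161.1 = 99.47·3.5723 − 161.1 = 194.241.
Rounded: 194.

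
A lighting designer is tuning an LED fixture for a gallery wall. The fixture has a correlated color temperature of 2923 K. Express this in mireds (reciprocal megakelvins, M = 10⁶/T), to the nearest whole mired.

M = 10⁶ / 2923 = 342.114 → 342 mireds.

342 mireds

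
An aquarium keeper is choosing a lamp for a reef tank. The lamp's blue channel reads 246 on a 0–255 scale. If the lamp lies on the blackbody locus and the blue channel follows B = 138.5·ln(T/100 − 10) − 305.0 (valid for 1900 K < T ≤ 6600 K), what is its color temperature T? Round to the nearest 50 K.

6350 K

ln(t − 10) = (246 + 305.0) / 138.5 = 3.9783.
t − 10 = e^3.9783 = 53.428, so t = 63.428.
T = 100·t = 6343 K → 6350 K to the nearest 50 K.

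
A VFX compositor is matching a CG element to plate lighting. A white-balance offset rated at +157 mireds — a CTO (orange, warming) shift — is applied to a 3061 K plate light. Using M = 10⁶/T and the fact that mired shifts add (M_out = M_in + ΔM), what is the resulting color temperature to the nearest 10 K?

2070 K

M_in = 10⁶/3061 = 326.69 mireds.
M_out = 326.69 + (+157) = 483.69 mireds.
T_out = 10⁶/483.69 = 2067.4 K → 2070 K.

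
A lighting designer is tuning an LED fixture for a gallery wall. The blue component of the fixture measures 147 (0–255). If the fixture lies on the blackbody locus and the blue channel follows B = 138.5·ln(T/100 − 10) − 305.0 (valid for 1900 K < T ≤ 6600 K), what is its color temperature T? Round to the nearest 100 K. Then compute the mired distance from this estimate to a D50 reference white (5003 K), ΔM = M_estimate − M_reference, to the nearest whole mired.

ln(t − 10) = (147 + 305.0) / 138.5 = 3.2635.
t − 10 = e^3.2635 = 26.142, so t = 36.142.
T = 100·t = 3614 K → 3600 K to the nearest 100 K.
M_estimate = 10⁶/3600 = 277.78; M_reference = 10⁶/5003 = 199.88.
ΔM = 277.78 − 199.88 = 77.90 → +78 mireds.

+78 mireds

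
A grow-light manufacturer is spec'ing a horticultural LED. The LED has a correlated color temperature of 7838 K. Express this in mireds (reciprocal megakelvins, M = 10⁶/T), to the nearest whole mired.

128 mireds

M = 10⁶ / 7838 = 127.584 → 128 mireds.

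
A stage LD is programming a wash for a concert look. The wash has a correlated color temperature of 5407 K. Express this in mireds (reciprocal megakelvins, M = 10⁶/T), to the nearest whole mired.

M = 10⁶ / 5407 = 184.945 → 185 mireds.

185 mireds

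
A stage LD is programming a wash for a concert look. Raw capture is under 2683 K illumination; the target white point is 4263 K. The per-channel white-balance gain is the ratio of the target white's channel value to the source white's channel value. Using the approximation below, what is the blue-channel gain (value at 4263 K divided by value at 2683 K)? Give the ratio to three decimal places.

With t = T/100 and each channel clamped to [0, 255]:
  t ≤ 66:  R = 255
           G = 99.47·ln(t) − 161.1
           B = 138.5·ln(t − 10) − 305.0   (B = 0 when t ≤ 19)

2.066

At 2683 K (t = 26.83):
  B = 138.5·ln(26.83 − 10) − 305.0 = 138.5·ln 16.83 − 305.0 = 138.5·2.8232 − 305.0 = 86.008.
At 4263 K (t = 42.63):
  B = 138.5·ln(42.63 − 10) − 305.0 = 138.5·ln 32.63 − 305.0 = 138.5·3.4852 − 305.0 = 177.705.
Gain = 177.705 / 86.008 = 2.0661 → 2.066.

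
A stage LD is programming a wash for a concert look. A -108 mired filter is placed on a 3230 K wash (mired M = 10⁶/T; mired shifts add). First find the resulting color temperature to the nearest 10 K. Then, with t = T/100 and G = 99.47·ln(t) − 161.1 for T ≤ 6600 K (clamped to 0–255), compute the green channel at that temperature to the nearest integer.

M_in = 10⁶/3230 = 309.60; M_out = 309.60 + (-108) = 201.60.
T_out = 10⁶/201.60 = 4960.4 K → 4960 K; t = 49.6.
G = 99.47·ln 49.6 − 161.1 = 99.47·3.9040 − 161.1 = 227.230.
Rounded: 227.

227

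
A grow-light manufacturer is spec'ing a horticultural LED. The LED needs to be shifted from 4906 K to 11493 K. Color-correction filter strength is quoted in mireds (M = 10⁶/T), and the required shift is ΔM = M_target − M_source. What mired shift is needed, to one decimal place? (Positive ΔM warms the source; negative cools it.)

M_source = 10⁶/4906 = 203.832; M_target = 10⁶/11493 = 87.009.
ΔM = 87.009 − 203.832 = -116.823 → -116.8 mireds, a cooling shift.

-116.8 mireds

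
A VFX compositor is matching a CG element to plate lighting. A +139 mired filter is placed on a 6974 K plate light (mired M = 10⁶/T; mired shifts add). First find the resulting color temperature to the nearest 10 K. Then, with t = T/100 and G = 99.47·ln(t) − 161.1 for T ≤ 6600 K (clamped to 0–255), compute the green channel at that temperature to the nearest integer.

194

M_in = 10⁶/6974 = 143.39; M_out = 143.39 + (+139) = 282.39.
T_out = 10⁶/282.39 = 3541.2 K → 3540 K; t = 35.4.
G = 99.47·ln 35.4 − 161.1 = 99.47·3.5667 − 161.1 = 193.681.
Rounded: 194.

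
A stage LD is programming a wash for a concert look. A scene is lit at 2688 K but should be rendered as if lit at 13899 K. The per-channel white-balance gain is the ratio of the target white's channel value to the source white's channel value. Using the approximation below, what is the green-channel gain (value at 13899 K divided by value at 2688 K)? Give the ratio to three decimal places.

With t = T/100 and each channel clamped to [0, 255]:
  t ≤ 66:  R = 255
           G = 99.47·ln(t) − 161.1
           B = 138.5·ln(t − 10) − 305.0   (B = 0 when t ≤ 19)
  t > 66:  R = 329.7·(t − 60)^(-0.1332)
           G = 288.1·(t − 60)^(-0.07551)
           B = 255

At 2688 K (t = 26.88):
  G = 99.47·ln 26.88 − 161.1 = 99.47·3.2914 − 161.1 = 166.294.
At 13899 K (t = 138.99):
  G = 288.1·(138.99 − 60)^(-0.07551) = 288.1·78.99^(-0.07551) = 288.1·0.71898 = 207.137.
Gain = 207.137 / 166.294 = 1.2456 → 1.246.

1.246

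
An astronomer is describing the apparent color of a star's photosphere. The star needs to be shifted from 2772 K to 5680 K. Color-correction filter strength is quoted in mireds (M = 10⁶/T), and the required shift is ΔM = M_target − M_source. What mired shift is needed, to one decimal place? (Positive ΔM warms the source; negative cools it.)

-184.7 mireds

M_source = 10⁶/2772 = 360.750; M_target = 10⁶/5680 = 176.056.
ΔM = 176.056 − 360.750 = -184.694 → -184.7 mireds, a cooling shift.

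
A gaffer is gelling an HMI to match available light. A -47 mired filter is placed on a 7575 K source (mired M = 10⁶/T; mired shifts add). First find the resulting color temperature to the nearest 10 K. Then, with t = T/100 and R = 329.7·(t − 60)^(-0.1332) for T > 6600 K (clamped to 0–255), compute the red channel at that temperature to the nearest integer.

192

M_in = 10⁶/7575 = 132.01; M_out = 132.01 + (-47) = 85.01.
T_out = 10⁶/85.01 = 11762.9 K → 11760 K; t = 117.6.
R = 329.7·(117.6 − 60)^(-0.1332) = 329.7·57.6^(-0.1332) = 329.7·0.58279 = 192.146.
Rounded: 192.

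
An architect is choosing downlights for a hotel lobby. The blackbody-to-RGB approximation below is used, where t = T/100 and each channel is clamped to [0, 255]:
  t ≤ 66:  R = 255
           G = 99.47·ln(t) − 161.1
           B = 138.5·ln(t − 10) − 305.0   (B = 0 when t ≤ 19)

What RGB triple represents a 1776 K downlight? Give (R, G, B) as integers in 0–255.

(255, 125, 0)

t = 1776/100 = 17.76; the t ≤ 66 branch applies.
R = 255 by definition for t ≤ 66.
G = 99.47·ln 17.76 − 161.1 = 99.47·2.8769 − 161.1 = 125.070.
t = 17.76 ≤ 19, so B = 0.
Rounded: (255, 125, 0).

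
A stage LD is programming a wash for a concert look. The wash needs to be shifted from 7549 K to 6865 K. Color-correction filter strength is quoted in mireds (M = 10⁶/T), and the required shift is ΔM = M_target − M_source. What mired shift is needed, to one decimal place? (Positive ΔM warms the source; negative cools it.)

M_source = 10⁶/7549 = 132.468; M_target = 10⁶/6865 = 145.666.
ΔM = 145.666 − 132.468 = 13.199 → +13.2 mireds, a warming shift.

+13.2 mireds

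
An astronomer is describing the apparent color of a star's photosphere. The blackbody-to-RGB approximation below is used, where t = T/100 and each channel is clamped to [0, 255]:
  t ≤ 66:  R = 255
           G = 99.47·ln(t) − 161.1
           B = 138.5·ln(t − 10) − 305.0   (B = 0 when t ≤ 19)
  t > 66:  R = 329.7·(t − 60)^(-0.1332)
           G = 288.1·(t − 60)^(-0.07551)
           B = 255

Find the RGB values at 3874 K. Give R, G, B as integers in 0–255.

t = 3874/100 = 38.74; the t ≤ 66 branch applies.
R = 255 by definition for t ≤ 66.
G = 99.47·ln 38.74 − 161.1 = 99.47·3.6569 − 161.1 = 202.649.
B = 138.5·ln(38.74 − 10) − 305.0 = 138.5·ln 28.74 − 305.0 = 138.5·3.3583 − 305.0 = 160.123.
Rounded: (255, 203, 160).

R=255, G=203, B=160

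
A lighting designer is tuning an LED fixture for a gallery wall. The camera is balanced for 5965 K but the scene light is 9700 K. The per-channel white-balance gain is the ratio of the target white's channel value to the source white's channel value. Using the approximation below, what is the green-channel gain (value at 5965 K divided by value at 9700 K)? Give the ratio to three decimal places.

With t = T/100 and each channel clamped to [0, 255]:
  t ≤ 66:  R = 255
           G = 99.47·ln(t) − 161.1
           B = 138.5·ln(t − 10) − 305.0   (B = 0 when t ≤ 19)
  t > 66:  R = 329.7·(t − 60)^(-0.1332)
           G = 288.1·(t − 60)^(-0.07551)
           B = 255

1.120

At 9700 K (t = 97):
  G = 288.1·(97 − 60)^(-0.07551) = 288.1·37^(-0.07551) = 288.1·0.76135 = 219.345.
At 5965 K (t = 59.65):
  G = 99.47·ln 59.65 − 161.1 = 99.47·4.0885 − 161.1 = 245.583.
Gain = 245.583 / 219.345 = 1.1196 → 1.120.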